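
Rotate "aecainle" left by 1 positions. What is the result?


Input: "aecainle", rotate left by 1
First 1 characters: "a"
Remaining characters: "ecainle"
Concatenate remaining + first: "ecainle" + "a" = "ecainlea"

ecainlea


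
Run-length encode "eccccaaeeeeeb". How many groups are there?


Input: eccccaaeeeeeb
Scanning for consecutive runs:
  Group 1: 'e' x 1 (positions 0-0)
  Group 2: 'c' x 4 (positions 1-4)
  Group 3: 'a' x 2 (positions 5-6)
  Group 4: 'e' x 5 (positions 7-11)
  Group 5: 'b' x 1 (positions 12-12)
Total groups: 5

5


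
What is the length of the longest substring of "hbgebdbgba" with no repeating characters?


Input: "hbgebdbgba"
Sliding window (track last position of each char):
  Position 0 ('h'): window [0,0] length 1 -- new best
  Position 1 ('b'): window [0,1] length 2 -- new best
  Position 2 ('g'): window [0,2] length 3 -- new best
  Position 3 ('e'): window [0,3] length 4 -- new best
  Position 4 ('b'): repeat (last at 1), move window start to 2
  Position 4 ('b'): window [2,4] length 3
  Position 5 ('d'): window [2,5] length 4
  Position 6 ('b'): repeat (last at 4), move window start to 5
  Position 6 ('b'): window [5,6] length 2
  Position 7 ('g'): window [5,7] length 3
  Position 8 ('b'): repeat (last at 6), move window start to 7
  Position 8 ('b'): window [7,8] length 2
  Position 9 ('a'): window [7,9] length 3
Longest substring with no repeats: "hbge" with length 4

4


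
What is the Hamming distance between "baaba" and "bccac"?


Comparing "baaba" and "bccac" position by position:
  Position 0: 'b' vs 'b' => same
  Position 1: 'a' vs 'c' => differ
  Position 2: 'a' vs 'c' => differ
  Position 3: 'b' vs 'a' => differ
  Position 4: 'a' vs 'c' => differ
Total differences (Hamming distance): 4

4


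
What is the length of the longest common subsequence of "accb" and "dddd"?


LCS of "accb" and "dddd"
DP table:
           d    d    d    d
      0    0    0    0    0
  a   0    0    0    0    0
  c   0    0    0    0    0
  c   0    0    0    0    0
  b   0    0    0    0    0
LCS length = dp[4][4] = 0

0


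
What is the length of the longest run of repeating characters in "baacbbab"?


Input: "baacbbab"
Scanning for longest run:
  Position 1 ('a'): new char, reset run to 1
  Position 2 ('a'): continues run of 'a', length=2
  Position 3 ('c'): new char, reset run to 1
  Position 4 ('b'): new char, reset run to 1
  Position 5 ('b'): continues run of 'b', length=2
  Position 6 ('a'): new char, reset run to 1
  Position 7 ('b'): new char, reset run to 1
Longest run: 'a' with length 2

2


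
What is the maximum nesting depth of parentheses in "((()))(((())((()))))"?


Input: "((()))(((())((()))))"
Tracking depth:
  Position 0 '(': depth becomes 1
  Position 1 '(': depth becomes 2
  Position 2 '(': depth becomes 3
  Position 3 ')': depth becomes 2
  Position 4 ')': depth becomes 1
  Position 5 ')': depth becomes 0
  Position 6 '(': depth becomes 1
  Position 7 '(': depth becomes 2
  Position 8 '(': depth becomes 3
  Position 9 '(': depth becomes 4
  Position 10 ')': depth becomes 3
  Position 11 ')': depth becomes 2
  Position 12 '(': depth becomes 3
  Position 13 '(': depth becomes 4
  Position 14 '(': depth becomes 5
  Position 15 ')': depth becomes 4
  Position 16 ')': depth becomes 3
  Position 17 ')': depth becomes 2
  Position 18 ')': depth becomes 1
  Position 19 ')': depth becomes 0
Maximum depth reached: 5

5


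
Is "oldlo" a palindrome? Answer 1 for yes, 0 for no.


Input: oldlo
Reversed: oldlo
  Compare pos 0 ('o') with pos 4 ('o'): match
  Compare pos 1 ('l') with pos 3 ('l'): match
Result: palindrome

1


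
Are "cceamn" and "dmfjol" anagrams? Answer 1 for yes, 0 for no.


Strings: "cceamn", "dmfjol"
Sorted first:  accemn
Sorted second: dfjlmo
Differ at position 0: 'a' vs 'd' => not anagrams

0


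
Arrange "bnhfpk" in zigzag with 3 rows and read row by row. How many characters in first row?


Zigzag "bnhfpk" into 3 rows:
Placing characters:
  'b' => row 0
  'n' => row 1
  'h' => row 2
  'f' => row 1
  'p' => row 0
  'k' => row 1
Rows:
  Row 0: "bp"
  Row 1: "nfk"
  Row 2: "h"
First row length: 2

2


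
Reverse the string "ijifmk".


Input: ijifmk
Reading characters right to left:
  Position 5: 'k'
  Position 4: 'm'
  Position 3: 'f'
  Position 2: 'i'
  Position 1: 'j'
  Position 0: 'i'
Reversed: kmfiji

kmfiji


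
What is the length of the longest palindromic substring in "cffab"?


Input: "cffab"
Checking substrings for palindromes:
  [1:3] "ff" (len 2) => palindrome
Longest palindromic substring: "ff" with length 2

2


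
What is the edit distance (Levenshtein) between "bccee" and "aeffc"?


Computing edit distance: "bccee" -> "aeffc"
DP table:
           a    e    f    f    c
      0    1    2    3    4    5
  b   1    1    2    3    4    5
  c   2    2    2    3    4    4
  c   3    3    3    3    4    4
  e   4    4    3    4    4    5
  e   5    5    4    4    5    5
Edit distance = dp[5][5] = 5

5


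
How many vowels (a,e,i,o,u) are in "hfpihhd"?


Input: hfpihhd
Checking each character:
  'h' at position 0: consonant
  'f' at position 1: consonant
  'p' at position 2: consonant
  'i' at position 3: vowel (running total: 1)
  'h' at position 4: consonant
  'h' at position 5: consonant
  'd' at position 6: consonant
Total vowels: 1

1


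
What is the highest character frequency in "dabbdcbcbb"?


Input: dabbdcbcbb
Character counts:
  'a': 1
  'b': 5
  'c': 2
  'd': 2
Maximum frequency: 5

5


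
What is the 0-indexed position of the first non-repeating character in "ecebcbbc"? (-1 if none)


Input: ecebcbbc
Character frequencies:
  'b': 3
  'c': 3
  'e': 2
Scanning left to right for freq == 1:
  Position 0 ('e'): freq=2, skip
  Position 1 ('c'): freq=3, skip
  Position 2 ('e'): freq=2, skip
  Position 3 ('b'): freq=3, skip
  Position 4 ('c'): freq=3, skip
  Position 5 ('b'): freq=3, skip
  Position 6 ('b'): freq=3, skip
  Position 7 ('c'): freq=3, skip
  No unique character found => answer = -1

-1


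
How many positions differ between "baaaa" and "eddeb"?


Comparing "baaaa" and "eddeb" position by position:
  Position 0: 'b' vs 'e' => DIFFER
  Position 1: 'a' vs 'd' => DIFFER
  Position 2: 'a' vs 'd' => DIFFER
  Position 3: 'a' vs 'e' => DIFFER
  Position 4: 'a' vs 'b' => DIFFER
Positions that differ: 5

5


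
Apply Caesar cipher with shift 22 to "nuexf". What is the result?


Caesar cipher: shift "nuexf" by 22
  'n' (pos 13) + 22 = pos 9 = 'j'
  'u' (pos 20) + 22 = pos 16 = 'q'
  'e' (pos 4) + 22 = pos 0 = 'a'
  'x' (pos 23) + 22 = pos 19 = 't'
  'f' (pos 5) + 22 = pos 1 = 'b'
Result: jqatb

jqatb


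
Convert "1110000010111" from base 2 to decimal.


Input: "1110000010111" in base 2
Positional expansion:
  Digit '1' (value 1) x 2^12 = 4096
  Digit '1' (value 1) x 2^11 = 2048
  Digit '1' (value 1) x 2^10 = 1024
  Digit '0' (value 0) x 2^9 = 0
  Digit '0' (value 0) x 2^8 = 0
  Digit '0' (value 0) x 2^7 = 0
  Digit '0' (value 0) x 2^6 = 0
  Digit '0' (value 0) x 2^5 = 0
  Digit '1' (value 1) x 2^4 = 16
  Digit '0' (value 0) x 2^3 = 0
  Digit '1' (value 1) x 2^2 = 4
  Digit '1' (value 1) x 2^1 = 2
  Digit '1' (value 1) x 2^0 = 1
Sum = 7191

7191


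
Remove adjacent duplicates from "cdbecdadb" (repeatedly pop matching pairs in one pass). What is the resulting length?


Input: cdbecdadb
Stack-based adjacent duplicate removal:
  Read 'c': push. Stack: c
  Read 'd': push. Stack: cd
  Read 'b': push. Stack: cdb
  Read 'e': push. Stack: cdbe
  Read 'c': push. Stack: cdbec
  Read 'd': push. Stack: cdbecd
  Read 'a': push. Stack: cdbecda
  Read 'd': push. Stack: cdbecdad
  Read 'b': push. Stack: cdbecdadb
Final stack: "cdbecdadb" (length 9)

9


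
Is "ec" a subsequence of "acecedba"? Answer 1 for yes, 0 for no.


Check if "ec" is a subsequence of "acecedba"
Greedy scan:
  Position 0 ('a'): no match needed
  Position 1 ('c'): no match needed
  Position 2 ('e'): matches sub[0] = 'e'
  Position 3 ('c'): matches sub[1] = 'c'
  Position 4 ('e'): no match needed
  Position 5 ('d'): no match needed
  Position 6 ('b'): no match needed
  Position 7 ('a'): no match needed
All 2 characters matched => is a subsequence

1


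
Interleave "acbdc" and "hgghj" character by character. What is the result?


Interleaving "acbdc" and "hgghj":
  Position 0: 'a' from first, 'h' from second => "ah"
  Position 1: 'c' from first, 'g' from second => "cg"
  Position 2: 'b' from first, 'g' from second => "bg"
  Position 3: 'd' from first, 'h' from second => "dh"
  Position 4: 'c' from first, 'j' from second => "cj"
Result: ahcgbgdhcj

ahcgbgdhcj


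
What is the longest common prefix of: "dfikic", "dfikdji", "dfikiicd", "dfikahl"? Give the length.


Words: dfikic, dfikdji, dfikiicd, dfikahl
  Position 0: all 'd' => match
  Position 1: all 'f' => match
  Position 2: all 'i' => match
  Position 3: all 'k' => match
  Position 4: ('i', 'd', 'i', 'a') => mismatch, stop
LCP = "dfik" (length 4)

4


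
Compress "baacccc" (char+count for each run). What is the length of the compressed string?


Input: baacccc
Runs:
  'b' x 1 => "b1"
  'a' x 2 => "a2"
  'c' x 4 => "c4"
Compressed: "b1a2c4"
Compressed length: 6

6


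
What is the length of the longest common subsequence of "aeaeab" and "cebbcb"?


LCS of "aeaeab" and "cebbcb"
DP table:
           c    e    b    b    c    b
      0    0    0    0    0    0    0
  a   0    0    0    0    0    0    0
  e   0    0    1    1    1    1    1
  a   0    0    1    1    1    1    1
  e   0    0    1    1    1    1    1
  a   0    0    1    1    1    1    1
  b   0    0    1    2    2    2    2
LCS length = dp[6][6] = 2

2


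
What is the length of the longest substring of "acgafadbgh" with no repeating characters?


Input: "acgafadbgh"
Sliding window (track last position of each char):
  Position 0 ('a'): window [0,0] length 1 -- new best
  Position 1 ('c'): window [0,1] length 2 -- new best
  Position 2 ('g'): window [0,2] length 3 -- new best
  Position 3 ('a'): repeat (last at 0), move window start to 1
  Position 3 ('a'): window [1,3] length 3
  Position 4 ('f'): window [1,4] length 4 -- new best
  Position 5 ('a'): repeat (last at 3), move window start to 4
  Position 5 ('a'): window [4,5] length 2
  Position 6 ('d'): window [4,6] length 3
  Position 7 ('b'): window [4,7] length 4
  Position 8 ('g'): window [4,8] length 5 -- new best
  Position 9 ('h'): window [4,9] length 6 -- new best
Longest substring with no repeats: "fadbgh" with length 6

6


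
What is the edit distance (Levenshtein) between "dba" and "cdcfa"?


Computing edit distance: "dba" -> "cdcfa"
DP table:
           c    d    c    f    a
      0    1    2    3    4    5
  d   1    1    1    2    3    4
  b   2    2    2    2    3    4
  a   3    3    3    3    3    3
Edit distance = dp[3][5] = 3

3


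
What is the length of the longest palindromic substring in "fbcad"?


Input: "fbcad"
Checking substrings for palindromes:
  No multi-char palindromic substrings found
Longest palindromic substring: "f" with length 1

1


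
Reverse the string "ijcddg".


Input: ijcddg
Reading characters right to left:
  Position 5: 'g'
  Position 4: 'd'
  Position 3: 'd'
  Position 2: 'c'
  Position 1: 'j'
  Position 0: 'i'
Reversed: gddcji

gddcji


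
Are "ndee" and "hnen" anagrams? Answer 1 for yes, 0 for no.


Strings: "ndee", "hnen"
Sorted first:  deen
Sorted second: ehnn
Differ at position 0: 'd' vs 'e' => not anagrams

0


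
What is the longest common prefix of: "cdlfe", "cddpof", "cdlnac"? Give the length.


Words: cdlfe, cddpof, cdlnac
  Position 0: all 'c' => match
  Position 1: all 'd' => match
  Position 2: ('l', 'd', 'l') => mismatch, stop
LCP = "cd" (length 2)

2


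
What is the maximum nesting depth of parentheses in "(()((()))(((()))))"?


Input: "(()((()))(((()))))"
Tracking depth:
  Position 0 '(': depth becomes 1
  Position 1 '(': depth becomes 2
  Position 2 ')': depth becomes 1
  Position 3 '(': depth becomes 2
  Position 4 '(': depth becomes 3
  Position 5 '(': depth becomes 4
  Position 6 ')': depth becomes 3
  Position 7 ')': depth becomes 2
  Position 8 ')': depth becomes 1
  Position 9 '(': depth becomes 2
  Position 10 '(': depth becomes 3
  Position 11 '(': depth becomes 4
  Position 12 '(': depth becomes 5
  Position 13 ')': depth becomes 4
  Position 14 ')': depth becomes 3
  Position 15 ')': depth becomes 2
  Position 16 ')': depth becomes 1
  Position 17 ')': depth becomes 0
Maximum depth reached: 5

5


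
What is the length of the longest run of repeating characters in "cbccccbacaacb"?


Input: "cbccccbacaacb"
Scanning for longest run:
  Position 1 ('b'): new char, reset run to 1
  Position 2 ('c'): new char, reset run to 1
  Position 3 ('c'): continues run of 'c', length=2
  Position 4 ('c'): continues run of 'c', length=3
  Position 5 ('c'): continues run of 'c', length=4
  Position 6 ('b'): new char, reset run to 1
  Position 7 ('a'): new char, reset run to 1
  Position 8 ('c'): new char, reset run to 1
  Position 9 ('a'): new char, reset run to 1
  Position 10 ('a'): continues run of 'a', length=2
  Position 11 ('c'): new char, reset run to 1
  Position 12 ('b'): new char, reset run to 1
Longest run: 'c' with length 4

4


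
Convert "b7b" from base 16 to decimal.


Input: "b7b" in base 16
Positional expansion:
  Digit 'b' (value 11) x 16^2 = 2816
  Digit '7' (value 7) x 16^1 = 112
  Digit 'b' (value 11) x 16^0 = 11
Sum = 2939

2939


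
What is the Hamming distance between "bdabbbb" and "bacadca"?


Comparing "bdabbbb" and "bacadca" position by position:
  Position 0: 'b' vs 'b' => same
  Position 1: 'd' vs 'a' => differ
  Position 2: 'a' vs 'c' => differ
  Position 3: 'b' vs 'a' => differ
  Position 4: 'b' vs 'd' => differ
  Position 5: 'b' vs 'c' => differ
  Position 6: 'b' vs 'a' => differ
Total differences (Hamming distance): 6

6


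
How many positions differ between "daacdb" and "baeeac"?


Comparing "daacdb" and "baeeac" position by position:
  Position 0: 'd' vs 'b' => DIFFER
  Position 1: 'a' vs 'a' => same
  Position 2: 'a' vs 'e' => DIFFER
  Position 3: 'c' vs 'e' => DIFFER
  Position 4: 'd' vs 'a' => DIFFER
  Position 5: 'b' vs 'c' => DIFFER
Positions that differ: 5

5


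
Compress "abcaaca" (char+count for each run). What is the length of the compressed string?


Input: abcaaca
Runs:
  'a' x 1 => "a1"
  'b' x 1 => "b1"
  'c' x 1 => "c1"
  'a' x 2 => "a2"
  'c' x 1 => "c1"
  'a' x 1 => "a1"
Compressed: "a1b1c1a2c1a1"
Compressed length: 12

12


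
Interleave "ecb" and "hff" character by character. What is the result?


Interleaving "ecb" and "hff":
  Position 0: 'e' from first, 'h' from second => "eh"
  Position 1: 'c' from first, 'f' from second => "cf"
  Position 2: 'b' from first, 'f' from second => "bf"
Result: ehcfbf

ehcfbf


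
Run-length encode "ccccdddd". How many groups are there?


Input: ccccdddd
Scanning for consecutive runs:
  Group 1: 'c' x 4 (positions 0-3)
  Group 2: 'd' x 4 (positions 4-7)
Total groups: 2

2


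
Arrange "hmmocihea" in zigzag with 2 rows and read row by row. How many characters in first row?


Zigzag "hmmocihea" into 2 rows:
Placing characters:
  'h' => row 0
  'm' => row 1
  'm' => row 0
  'o' => row 1
  'c' => row 0
  'i' => row 1
  'h' => row 0
  'e' => row 1
  'a' => row 0
Rows:
  Row 0: "hmcha"
  Row 1: "moie"
First row length: 5

5


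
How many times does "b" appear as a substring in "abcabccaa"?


Searching for "b" in "abcabccaa"
Scanning each position:
  Position 0: "a" => no
  Position 1: "b" => MATCH
  Position 2: "c" => no
  Position 3: "a" => no
  Position 4: "b" => MATCH
  Position 5: "c" => no
  Position 6: "c" => no
  Position 7: "a" => no
  Position 8: "a" => no
Total occurrences: 2

2


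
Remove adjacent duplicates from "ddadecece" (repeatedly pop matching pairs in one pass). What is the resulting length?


Input: ddadecece
Stack-based adjacent duplicate removal:
  Read 'd': push. Stack: d
  Read 'd': matches stack top 'd' => pop. Stack: (empty)
  Read 'a': push. Stack: a
  Read 'd': push. Stack: ad
  Read 'e': push. Stack: ade
  Read 'c': push. Stack: adec
  Read 'e': push. Stack: adece
  Read 'c': push. Stack: adecec
  Read 'e': push. Stack: adecece
Final stack: "adecece" (length 7)

7


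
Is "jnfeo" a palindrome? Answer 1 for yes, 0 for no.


Input: jnfeo
Reversed: oefnj
  Compare pos 0 ('j') with pos 4 ('o'): MISMATCH
  Compare pos 1 ('n') with pos 3 ('e'): MISMATCH
Result: not a palindrome

0


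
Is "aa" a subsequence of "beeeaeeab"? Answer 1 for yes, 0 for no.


Check if "aa" is a subsequence of "beeeaeeab"
Greedy scan:
  Position 0 ('b'): no match needed
  Position 1 ('e'): no match needed
  Position 2 ('e'): no match needed
  Position 3 ('e'): no match needed
  Position 4 ('a'): matches sub[0] = 'a'
  Position 5 ('e'): no match needed
  Position 6 ('e'): no match needed
  Position 7 ('a'): matches sub[1] = 'a'
  Position 8 ('b'): no match needed
All 2 characters matched => is a subsequence

1


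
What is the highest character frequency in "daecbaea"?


Input: daecbaea
Character counts:
  'a': 3
  'b': 1
  'c': 1
  'd': 1
  'e': 2
Maximum frequency: 3

3


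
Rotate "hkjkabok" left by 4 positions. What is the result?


Input: "hkjkabok", rotate left by 4
First 4 characters: "hkjk"
Remaining characters: "abok"
Concatenate remaining + first: "abok" + "hkjk" = "abokhkjk"

abokhkjk


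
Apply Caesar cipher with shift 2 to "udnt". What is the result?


Caesar cipher: shift "udnt" by 2
  'u' (pos 20) + 2 = pos 22 = 'w'
  'd' (pos 3) + 2 = pos 5 = 'f'
  'n' (pos 13) + 2 = pos 15 = 'p'
  't' (pos 19) + 2 = pos 21 = 'v'
Result: wfpv

wfpv


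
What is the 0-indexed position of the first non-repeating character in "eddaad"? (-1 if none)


Input: eddaad
Character frequencies:
  'a': 2
  'd': 3
  'e': 1
Scanning left to right for freq == 1:
  Position 0 ('e'): unique! => answer = 0

0


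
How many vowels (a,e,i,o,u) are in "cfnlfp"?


Input: cfnlfp
Checking each character:
  'c' at position 0: consonant
  'f' at position 1: consonant
  'n' at position 2: consonant
  'l' at position 3: consonant
  'f' at position 4: consonant
  'p' at position 5: consonant
Total vowels: 0

0


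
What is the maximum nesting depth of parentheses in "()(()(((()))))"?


Input: "()(()(((()))))"
Tracking depth:
  Position 0 '(': depth becomes 1
  Position 1 ')': depth becomes 0
  Position 2 '(': depth becomes 1
  Position 3 '(': depth becomes 2
  Position 4 ')': depth becomes 1
  Position 5 '(': depth becomes 2
  Position 6 '(': depth becomes 3
  Position 7 '(': depth becomes 4
  Position 8 '(': depth becomes 5
  Position 9 ')': depth becomes 4
  Position 10 ')': depth becomes 3
  Position 11 ')': depth becomes 2
  Position 12 ')': depth becomes 1
  Position 13 ')': depth becomes 0
Maximum depth reached: 5

5


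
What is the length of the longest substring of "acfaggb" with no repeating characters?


Input: "acfaggb"
Sliding window (track last position of each char):
  Position 0 ('a'): window [0,0] length 1 -- new best
  Position 1 ('c'): window [0,1] length 2 -- new best
  Position 2 ('f'): window [0,2] length 3 -- new best
  Position 3 ('a'): repeat (last at 0), move window start to 1
  Position 3 ('a'): window [1,3] length 3
  Position 4 ('g'): window [1,4] length 4 -- new best
  Position 5 ('g'): repeat (last at 4), move window start to 5
  Position 5 ('g'): window [5,5] length 1
  Position 6 ('b'): window [5,6] length 2
Longest substring with no repeats: "cfag" with length 4

4


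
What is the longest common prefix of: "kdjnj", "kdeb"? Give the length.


Words: kdjnj, kdeb
  Position 0: all 'k' => match
  Position 1: all 'd' => match
  Position 2: ('j', 'e') => mismatch, stop
LCP = "kd" (length 2)

2


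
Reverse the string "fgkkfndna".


Input: fgkkfndna
Reading characters right to left:
  Position 8: 'a'
  Position 7: 'n'
  Position 6: 'd'
  Position 5: 'n'
  Position 4: 'f'
  Position 3: 'k'
  Position 2: 'k'
  Position 1: 'g'
  Position 0: 'f'
Reversed: andnfkkgf

andnfkkgf


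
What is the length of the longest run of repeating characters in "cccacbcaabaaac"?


Input: "cccacbcaabaaac"
Scanning for longest run:
  Position 1 ('c'): continues run of 'c', length=2
  Position 2 ('c'): continues run of 'c', length=3
  Position 3 ('a'): new char, reset run to 1
  Position 4 ('c'): new char, reset run to 1
  Position 5 ('b'): new char, reset run to 1
  Position 6 ('c'): new char, reset run to 1
  Position 7 ('a'): new char, reset run to 1
  Position 8 ('a'): continues run of 'a', length=2
  Position 9 ('b'): new char, reset run to 1
  Position 10 ('a'): new char, reset run to 1
  Position 11 ('a'): continues run of 'a', length=2
  Position 12 ('a'): continues run of 'a', length=3
  Position 13 ('c'): new char, reset run to 1
Longest run: 'c' with length 3

3


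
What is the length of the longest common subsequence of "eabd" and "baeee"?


LCS of "eabd" and "baeee"
DP table:
           b    a    e    e    e
      0    0    0    0    0    0
  e   0    0    0    1    1    1
  a   0    0    1    1    1    1
  b   0    1    1    1    1    1
  d   0    1    1    1    1    1
LCS length = dp[4][5] = 1

1


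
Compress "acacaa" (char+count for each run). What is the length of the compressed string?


Input: acacaa
Runs:
  'a' x 1 => "a1"
  'c' x 1 => "c1"
  'a' x 1 => "a1"
  'c' x 1 => "c1"
  'a' x 2 => "a2"
Compressed: "a1c1a1c1a2"
Compressed length: 10

10


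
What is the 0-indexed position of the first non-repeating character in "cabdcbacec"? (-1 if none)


Input: cabdcbacec
Character frequencies:
  'a': 2
  'b': 2
  'c': 4
  'd': 1
  'e': 1
Scanning left to right for freq == 1:
  Position 0 ('c'): freq=4, skip
  Position 1 ('a'): freq=2, skip
  Position 2 ('b'): freq=2, skip
  Position 3 ('d'): unique! => answer = 3

3


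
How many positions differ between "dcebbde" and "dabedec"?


Comparing "dcebbde" and "dabedec" position by position:
  Position 0: 'd' vs 'd' => same
  Position 1: 'c' vs 'a' => DIFFER
  Position 2: 'e' vs 'b' => DIFFER
  Position 3: 'b' vs 'e' => DIFFER
  Position 4: 'b' vs 'd' => DIFFER
  Position 5: 'd' vs 'e' => DIFFER
  Position 6: 'e' vs 'c' => DIFFER
Positions that differ: 6

6


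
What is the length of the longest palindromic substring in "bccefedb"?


Input: "bccefedb"
Checking substrings for palindromes:
  [3:6] "efe" (len 3) => palindrome
  [1:3] "cc" (len 2) => palindrome
Longest palindromic substring: "efe" with length 3

3


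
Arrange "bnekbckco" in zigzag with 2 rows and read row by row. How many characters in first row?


Zigzag "bnekbckco" into 2 rows:
Placing characters:
  'b' => row 0
  'n' => row 1
  'e' => row 0
  'k' => row 1
  'b' => row 0
  'c' => row 1
  'k' => row 0
  'c' => row 1
  'o' => row 0
Rows:
  Row 0: "bebko"
  Row 1: "nkcc"
First row length: 5

5


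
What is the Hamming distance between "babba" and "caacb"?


Comparing "babba" and "caacb" position by position:
  Position 0: 'b' vs 'c' => differ
  Position 1: 'a' vs 'a' => same
  Position 2: 'b' vs 'a' => differ
  Position 3: 'b' vs 'c' => differ
  Position 4: 'a' vs 'b' => differ
Total differences (Hamming distance): 4

4


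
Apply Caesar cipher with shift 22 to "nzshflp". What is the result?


Caesar cipher: shift "nzshflp" by 22
  'n' (pos 13) + 22 = pos 9 = 'j'
  'z' (pos 25) + 22 = pos 21 = 'v'
  's' (pos 18) + 22 = pos 14 = 'o'
  'h' (pos 7) + 22 = pos 3 = 'd'
  'f' (pos 5) + 22 = pos 1 = 'b'
  'l' (pos 11) + 22 = pos 7 = 'h'
  'p' (pos 15) + 22 = pos 11 = 'l'
Result: jvodbhl

jvodbhl


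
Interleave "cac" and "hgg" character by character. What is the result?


Interleaving "cac" and "hgg":
  Position 0: 'c' from first, 'h' from second => "ch"
  Position 1: 'a' from first, 'g' from second => "ag"
  Position 2: 'c' from first, 'g' from second => "cg"
Result: chagcg

chagcg


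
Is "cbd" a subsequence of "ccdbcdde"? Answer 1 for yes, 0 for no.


Check if "cbd" is a subsequence of "ccdbcdde"
Greedy scan:
  Position 0 ('c'): matches sub[0] = 'c'
  Position 1 ('c'): no match needed
  Position 2 ('d'): no match needed
  Position 3 ('b'): matches sub[1] = 'b'
  Position 4 ('c'): no match needed
  Position 5 ('d'): matches sub[2] = 'd'
  Position 6 ('d'): no match needed
  Position 7 ('e'): no match needed
All 3 characters matched => is a subsequence

1


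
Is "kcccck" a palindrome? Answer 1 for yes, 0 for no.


Input: kcccck
Reversed: kcccck
  Compare pos 0 ('k') with pos 5 ('k'): match
  Compare pos 1 ('c') with pos 4 ('c'): match
  Compare pos 2 ('c') with pos 3 ('c'): match
Result: palindrome

1


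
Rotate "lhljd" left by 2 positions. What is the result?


Input: "lhljd", rotate left by 2
First 2 characters: "lh"
Remaining characters: "ljd"
Concatenate remaining + first: "ljd" + "lh" = "ljdlh"

ljdlh


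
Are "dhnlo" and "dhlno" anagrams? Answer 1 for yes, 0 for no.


Strings: "dhnlo", "dhlno"
Sorted first:  dhlno
Sorted second: dhlno
Sorted forms match => anagrams

1


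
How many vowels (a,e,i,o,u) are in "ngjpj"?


Input: ngjpj
Checking each character:
  'n' at position 0: consonant
  'g' at position 1: consonant
  'j' at position 2: consonant
  'p' at position 3: consonant
  'j' at position 4: consonant
Total vowels: 0

0


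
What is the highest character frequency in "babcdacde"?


Input: babcdacde
Character counts:
  'a': 2
  'b': 2
  'c': 2
  'd': 2
  'e': 1
Maximum frequency: 2

2


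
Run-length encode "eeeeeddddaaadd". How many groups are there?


Input: eeeeeddddaaadd
Scanning for consecutive runs:
  Group 1: 'e' x 5 (positions 0-4)
  Group 2: 'd' x 4 (positions 5-8)
  Group 3: 'a' x 3 (positions 9-11)
  Group 4: 'd' x 2 (positions 12-13)
Total groups: 4

4


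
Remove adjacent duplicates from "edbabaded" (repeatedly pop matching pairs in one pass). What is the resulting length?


Input: edbabaded
Stack-based adjacent duplicate removal:
  Read 'e': push. Stack: e
  Read 'd': push. Stack: ed
  Read 'b': push. Stack: edb
  Read 'a': push. Stack: edba
  Read 'b': push. Stack: edbab
  Read 'a': push. Stack: edbaba
  Read 'd': push. Stack: edbabad
  Read 'e': push. Stack: edbabade
  Read 'd': push. Stack: edbabaded
Final stack: "edbabaded" (length 9)

9


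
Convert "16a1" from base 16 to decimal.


Input: "16a1" in base 16
Positional expansion:
  Digit '1' (value 1) x 16^3 = 4096
  Digit '6' (value 6) x 16^2 = 1536
  Digit 'a' (value 10) x 16^1 = 160
  Digit '1' (value 1) x 16^0 = 1
Sum = 5793

5793


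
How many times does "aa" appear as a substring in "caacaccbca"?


Searching for "aa" in "caacaccbca"
Scanning each position:
  Position 0: "ca" => no
  Position 1: "aa" => MATCH
  Position 2: "ac" => no
  Position 3: "ca" => no
  Position 4: "ac" => no
  Position 5: "cc" => no
  Position 6: "cb" => no
  Position 7: "bc" => no
  Position 8: "ca" => no
Total occurrences: 1

1


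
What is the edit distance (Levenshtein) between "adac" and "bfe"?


Computing edit distance: "adac" -> "bfe"
DP table:
           b    f    e
      0    1    2    3
  a   1    1    2    3
  d   2    2    2    3
  a   3    3    3    3
  c   4    4    4    4
Edit distance = dp[4][3] = 4

4


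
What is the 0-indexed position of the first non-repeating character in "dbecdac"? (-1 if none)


Input: dbecdac
Character frequencies:
  'a': 1
  'b': 1
  'c': 2
  'd': 2
  'e': 1
Scanning left to right for freq == 1:
  Position 0 ('d'): freq=2, skip
  Position 1 ('b'): unique! => answer = 1

1


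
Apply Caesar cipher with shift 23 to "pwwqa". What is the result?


Caesar cipher: shift "pwwqa" by 23
  'p' (pos 15) + 23 = pos 12 = 'm'
  'w' (pos 22) + 23 = pos 19 = 't'
  'w' (pos 22) + 23 = pos 19 = 't'
  'q' (pos 16) + 23 = pos 13 = 'n'
  'a' (pos 0) + 23 = pos 23 = 'x'
Result: mttnx

mttnx


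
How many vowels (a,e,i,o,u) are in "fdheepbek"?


Input: fdheepbek
Checking each character:
  'f' at position 0: consonant
  'd' at position 1: consonant
  'h' at position 2: consonant
  'e' at position 3: vowel (running total: 1)
  'e' at position 4: vowel (running total: 2)
  'p' at position 5: consonant
  'b' at position 6: consonant
  'e' at position 7: vowel (running total: 3)
  'k' at position 8: consonant
Total vowels: 3

3


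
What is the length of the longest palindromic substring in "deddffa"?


Input: "deddffa"
Checking substrings for palindromes:
  [0:3] "ded" (len 3) => palindrome
  [2:4] "dd" (len 2) => palindrome
  [4:6] "ff" (len 2) => palindrome
Longest palindromic substring: "ded" with length 3

3


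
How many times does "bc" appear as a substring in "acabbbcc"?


Searching for "bc" in "acabbbcc"
Scanning each position:
  Position 0: "ac" => no
  Position 1: "ca" => no
  Position 2: "ab" => no
  Position 3: "bb" => no
  Position 4: "bb" => no
  Position 5: "bc" => MATCH
  Position 6: "cc" => no
Total occurrences: 1

1


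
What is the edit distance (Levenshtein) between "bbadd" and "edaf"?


Computing edit distance: "bbadd" -> "edaf"
DP table:
           e    d    a    f
      0    1    2    3    4
  b   1    1    2    3    4
  b   2    2    2    3    4
  a   3    3    3    2    3
  d   4    4    3    3    3
  d   5    5    4    4    4
Edit distance = dp[5][4] = 4

4


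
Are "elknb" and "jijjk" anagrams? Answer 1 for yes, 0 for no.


Strings: "elknb", "jijjk"
Sorted first:  bekln
Sorted second: ijjjk
Differ at position 0: 'b' vs 'i' => not anagrams

0


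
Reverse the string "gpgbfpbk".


Input: gpgbfpbk
Reading characters right to left:
  Position 7: 'k'
  Position 6: 'b'
  Position 5: 'p'
  Position 4: 'f'
  Position 3: 'b'
  Position 2: 'g'
  Position 1: 'p'
  Position 0: 'g'
Reversed: kbpfbgpg

kbpfbgpg


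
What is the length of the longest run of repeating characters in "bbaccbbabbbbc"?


Input: "bbaccbbabbbbc"
Scanning for longest run:
  Position 1 ('b'): continues run of 'b', length=2
  Position 2 ('a'): new char, reset run to 1
  Position 3 ('c'): new char, reset run to 1
  Position 4 ('c'): continues run of 'c', length=2
  Position 5 ('b'): new char, reset run to 1
  Position 6 ('b'): continues run of 'b', length=2
  Position 7 ('a'): new char, reset run to 1
  Position 8 ('b'): new char, reset run to 1
  Position 9 ('b'): continues run of 'b', length=2
  Position 10 ('b'): continues run of 'b', length=3
  Position 11 ('b'): continues run of 'b', length=4
  Position 12 ('c'): new char, reset run to 1
Longest run: 'b' with length 4

4


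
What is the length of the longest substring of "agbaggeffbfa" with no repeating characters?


Input: "agbaggeffbfa"
Sliding window (track last position of each char):
  Position 0 ('a'): window [0,0] length 1 -- new best
  Position 1 ('g'): window [0,1] length 2 -- new best
  Position 2 ('b'): window [0,2] length 3 -- new best
  Position 3 ('a'): repeat (last at 0), move window start to 1
  Position 3 ('a'): window [1,3] length 3
  Position 4 ('g'): repeat (last at 1), move window start to 2
  Position 4 ('g'): window [2,4] length 3
  Position 5 ('g'): repeat (last at 4), move window start to 5
  Position 5 ('g'): window [5,5] length 1
  Position 6 ('e'): window [5,6] length 2
  Position 7 ('f'): window [5,7] length 3
  Position 8 ('f'): repeat (last at 7), move window start to 8
  Position 8 ('f'): window [8,8] length 1
  Position 9 ('b'): window [8,9] length 2
  Position 10 ('f'): repeat (last at 8), move window start to 9
  Position 10 ('f'): window [9,10] length 2
  Position 11 ('a'): window [9,11] length 3
Longest substring with no repeats: "agb" with length 3

3


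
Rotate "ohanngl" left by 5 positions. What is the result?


Input: "ohanngl", rotate left by 5
First 5 characters: "ohann"
Remaining characters: "gl"
Concatenate remaining + first: "gl" + "ohann" = "glohann"

glohann


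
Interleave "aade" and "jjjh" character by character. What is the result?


Interleaving "aade" and "jjjh":
  Position 0: 'a' from first, 'j' from second => "aj"
  Position 1: 'a' from first, 'j' from second => "aj"
  Position 2: 'd' from first, 'j' from second => "dj"
  Position 3: 'e' from first, 'h' from second => "eh"
Result: ajajdjeh

ajajdjeh


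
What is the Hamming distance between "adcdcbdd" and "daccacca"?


Comparing "adcdcbdd" and "daccacca" position by position:
  Position 0: 'a' vs 'd' => differ
  Position 1: 'd' vs 'a' => differ
  Position 2: 'c' vs 'c' => same
  Position 3: 'd' vs 'c' => differ
  Position 4: 'c' vs 'a' => differ
  Position 5: 'b' vs 'c' => differ
  Position 6: 'd' vs 'c' => differ
  Position 7: 'd' vs 'a' => differ
Total differences (Hamming distance): 7

7


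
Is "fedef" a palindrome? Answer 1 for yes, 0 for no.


Input: fedef
Reversed: fedef
  Compare pos 0 ('f') with pos 4 ('f'): match
  Compare pos 1 ('e') with pos 3 ('e'): match
Result: palindrome

1


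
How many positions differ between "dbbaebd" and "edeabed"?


Comparing "dbbaebd" and "edeabed" position by position:
  Position 0: 'd' vs 'e' => DIFFER
  Position 1: 'b' vs 'd' => DIFFER
  Position 2: 'b' vs 'e' => DIFFER
  Position 3: 'a' vs 'a' => same
  Position 4: 'e' vs 'b' => DIFFER
  Position 5: 'b' vs 'e' => DIFFER
  Position 6: 'd' vs 'd' => same
Positions that differ: 5

5


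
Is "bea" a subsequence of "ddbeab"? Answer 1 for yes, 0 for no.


Check if "bea" is a subsequence of "ddbeab"
Greedy scan:
  Position 0 ('d'): no match needed
  Position 1 ('d'): no match needed
  Position 2 ('b'): matches sub[0] = 'b'
  Position 3 ('e'): matches sub[1] = 'e'
  Position 4 ('a'): matches sub[2] = 'a'
  Position 5 ('b'): no match needed
All 3 characters matched => is a subsequence

1


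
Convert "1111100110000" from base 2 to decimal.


Input: "1111100110000" in base 2
Positional expansion:
  Digit '1' (value 1) x 2^12 = 4096
  Digit '1' (value 1) x 2^11 = 2048
  Digit '1' (value 1) x 2^10 = 1024
  Digit '1' (value 1) x 2^9 = 512
  Digit '1' (value 1) x 2^8 = 256
  Digit '0' (value 0) x 2^7 = 0
  Digit '0' (value 0) x 2^6 = 0
  Digit '1' (value 1) x 2^5 = 32
  Digit '1' (value 1) x 2^4 = 16
  Digit '0' (value 0) x 2^3 = 0
  Digit '0' (value 0) x 2^2 = 0
  Digit '0' (value 0) x 2^1 = 0
  Digit '0' (value 0) x 2^0 = 0
Sum = 7984

7984


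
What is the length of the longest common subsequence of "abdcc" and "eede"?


LCS of "abdcc" and "eede"
DP table:
           e    e    d    e
      0    0    0    0    0
  a   0    0    0    0    0
  b   0    0    0    0    0
  d   0    0    0    1    1
  c   0    0    0    1    1
  c   0    0    0    1    1
LCS length = dp[5][4] = 1

1


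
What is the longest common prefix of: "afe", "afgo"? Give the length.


Words: afe, afgo
  Position 0: all 'a' => match
  Position 1: all 'f' => match
  Position 2: ('e', 'g') => mismatch, stop
LCP = "af" (length 2)

2


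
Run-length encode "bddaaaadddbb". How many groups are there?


Input: bddaaaadddbb
Scanning for consecutive runs:
  Group 1: 'b' x 1 (positions 0-0)
  Group 2: 'd' x 2 (positions 1-2)
  Group 3: 'a' x 4 (positions 3-6)
  Group 4: 'd' x 3 (positions 7-9)
  Group 5: 'b' x 2 (positions 10-11)
Total groups: 5

5


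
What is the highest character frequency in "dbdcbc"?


Input: dbdcbc
Character counts:
  'b': 2
  'c': 2
  'd': 2
Maximum frequency: 2

2


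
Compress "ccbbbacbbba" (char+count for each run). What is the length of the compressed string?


Input: ccbbbacbbba
Runs:
  'c' x 2 => "c2"
  'b' x 3 => "b3"
  'a' x 1 => "a1"
  'c' x 1 => "c1"
  'b' x 3 => "b3"
  'a' x 1 => "a1"
Compressed: "c2b3a1c1b3a1"
Compressed length: 12

12


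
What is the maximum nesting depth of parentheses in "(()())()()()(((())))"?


Input: "(()())()()()(((())))"
Tracking depth:
  Position 0 '(': depth becomes 1
  Position 1 '(': depth becomes 2
  Position 2 ')': depth becomes 1
  Position 3 '(': depth becomes 2
  Position 4 ')': depth becomes 1
  Position 5 ')': depth becomes 0
  Position 6 '(': depth becomes 1
  Position 7 ')': depth becomes 0
  Position 8 '(': depth becomes 1
  Position 9 ')': depth becomes 0
  Position 10 '(': depth becomes 1
  Position 11 ')': depth becomes 0
  Position 12 '(': depth becomes 1
  Position 13 '(': depth becomes 2
  Position 14 '(': depth becomes 3
  Position 15 '(': depth becomes 4
  Position 16 ')': depth becomes 3
  Position 17 ')': depth becomes 2
  Position 18 ')': depth becomes 1
  Position 19 ')': depth becomes 0
Maximum depth reached: 4

4


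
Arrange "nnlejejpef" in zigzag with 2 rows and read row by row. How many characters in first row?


Zigzag "nnlejejpef" into 2 rows:
Placing characters:
  'n' => row 0
  'n' => row 1
  'l' => row 0
  'e' => row 1
  'j' => row 0
  'e' => row 1
  'j' => row 0
  'p' => row 1
  'e' => row 0
  'f' => row 1
Rows:
  Row 0: "nljje"
  Row 1: "neepf"
First row length: 5

5


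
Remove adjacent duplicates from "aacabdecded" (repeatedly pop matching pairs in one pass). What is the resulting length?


Input: aacabdecded
Stack-based adjacent duplicate removal:
  Read 'a': push. Stack: a
  Read 'a': matches stack top 'a' => pop. Stack: (empty)
  Read 'c': push. Stack: c
  Read 'a': push. Stack: ca
  Read 'b': push. Stack: cab
  Read 'd': push. Stack: cabd
  Read 'e': push. Stack: cabde
  Read 'c': push. Stack: cabdec
  Read 'd': push. Stack: cabdecd
  Read 'e': push. Stack: cabdecde
  Read 'd': push. Stack: cabdecded
Final stack: "cabdecded" (length 9)

9


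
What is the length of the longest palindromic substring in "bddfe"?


Input: "bddfe"
Checking substrings for palindromes:
  [1:3] "dd" (len 2) => palindrome
Longest palindromic substring: "dd" with length 2

2


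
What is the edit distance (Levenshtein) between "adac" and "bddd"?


Computing edit distance: "adac" -> "bddd"
DP table:
           b    d    d    d
      0    1    2    3    4
  a   1    1    2    3    4
  d   2    2    1    2    3
  a   3    3    2    2    3
  c   4    4    3    3    3
Edit distance = dp[4][4] = 3

3


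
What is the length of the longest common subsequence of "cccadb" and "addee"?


LCS of "cccadb" and "addee"
DP table:
           a    d    d    e    e
      0    0    0    0    0    0
  c   0    0    0    0    0    0
  c   0    0    0    0    0    0
  c   0    0    0    0    0    0
  a   0    1    1    1    1    1
  d   0    1    2    2    2    2
  b   0    1    2    2    2    2
LCS length = dp[6][5] = 2

2


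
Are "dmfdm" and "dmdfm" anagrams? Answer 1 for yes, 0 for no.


Strings: "dmfdm", "dmdfm"
Sorted first:  ddfmm
Sorted second: ddfmm
Sorted forms match => anagrams

1


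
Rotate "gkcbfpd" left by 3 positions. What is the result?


Input: "gkcbfpd", rotate left by 3
First 3 characters: "gkc"
Remaining characters: "bfpd"
Concatenate remaining + first: "bfpd" + "gkc" = "bfpdgkc"

bfpdgkc


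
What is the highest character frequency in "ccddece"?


Input: ccddece
Character counts:
  'c': 3
  'd': 2
  'e': 2
Maximum frequency: 3

3


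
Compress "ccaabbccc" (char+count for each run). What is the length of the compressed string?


Input: ccaabbccc
Runs:
  'c' x 2 => "c2"
  'a' x 2 => "a2"
  'b' x 2 => "b2"
  'c' x 3 => "c3"
Compressed: "c2a2b2c3"
Compressed length: 8

8


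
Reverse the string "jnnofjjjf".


Input: jnnofjjjf
Reading characters right to left:
  Position 8: 'f'
  Position 7: 'j'
  Position 6: 'j'
  Position 5: 'j'
  Position 4: 'f'
  Position 3: 'o'
  Position 2: 'n'
  Position 1: 'n'
  Position 0: 'j'
Reversed: fjjjfonnj

fjjjfonnj


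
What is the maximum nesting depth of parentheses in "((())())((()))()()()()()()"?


Input: "((())())((()))()()()()()()"
Tracking depth:
  Position 0 '(': depth becomes 1
  Position 1 '(': depth becomes 2
  Position 2 '(': depth becomes 3
  Position 3 ')': depth becomes 2
  Position 4 ')': depth becomes 1
  Position 5 '(': depth becomes 2
  Position 6 ')': depth becomes 1
  Position 7 ')': depth becomes 0
  Position 8 '(': depth becomes 1
  Position 9 '(': depth becomes 2
  Position 10 '(': depth becomes 3
  Position 11 ')': depth becomes 2
  Position 12 ')': depth becomes 1
  Position 13 ')': depth becomes 0
  Position 14 '(': depth becomes 1
  Position 15 ')': depth becomes 0
  Position 16 '(': depth becomes 1
  Position 17 ')': depth becomes 0
  Position 18 '(': depth becomes 1
  Position 19 ')': depth becomes 0
  Position 20 '(': depth becomes 1
  Position 21 ')': depth becomes 0
  Position 22 '(': depth becomes 1
  Position 23 ')': depth becomes 0
  Position 24 '(': depth becomes 1
  Position 25 ')': depth becomes 0
Maximum depth reached: 3

3
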